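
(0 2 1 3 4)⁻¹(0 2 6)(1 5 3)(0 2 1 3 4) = (1 6 2)(3 5 4)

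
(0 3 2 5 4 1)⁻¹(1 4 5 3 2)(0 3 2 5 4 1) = (0 1 4 2 5)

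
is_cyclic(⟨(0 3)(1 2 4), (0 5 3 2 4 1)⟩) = no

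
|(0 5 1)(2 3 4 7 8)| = 15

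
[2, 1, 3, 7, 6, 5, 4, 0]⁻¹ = [7, 1, 0, 2, 6, 5, 4, 3]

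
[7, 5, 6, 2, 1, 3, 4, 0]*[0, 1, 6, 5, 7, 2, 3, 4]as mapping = [0→4, 1→2, 2→3, 3→6, 4→1, 5→5, 6→7, 7→0]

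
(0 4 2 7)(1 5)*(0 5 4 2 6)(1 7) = (0 2 1 4 6)(5 7)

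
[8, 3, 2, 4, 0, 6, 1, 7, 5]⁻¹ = [4, 6, 2, 1, 3, 8, 5, 7, 0]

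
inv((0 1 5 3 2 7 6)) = (0 6 7 2 3 5 1)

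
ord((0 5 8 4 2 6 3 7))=8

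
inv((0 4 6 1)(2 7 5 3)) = (0 1 6 4)(2 3 5 7)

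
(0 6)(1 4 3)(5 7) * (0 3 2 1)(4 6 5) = (0 5 7 4 2 1 6 3)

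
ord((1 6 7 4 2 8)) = 6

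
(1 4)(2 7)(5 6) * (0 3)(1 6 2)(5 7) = (0 3)(1 4 6 7)(2 5)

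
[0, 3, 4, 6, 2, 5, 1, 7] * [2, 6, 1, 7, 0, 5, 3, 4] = [2, 7, 0, 3, 1, 5, 6, 4]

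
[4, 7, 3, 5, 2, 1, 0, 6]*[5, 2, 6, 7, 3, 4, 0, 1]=[3, 1, 7, 4, 6, 2, 5, 0]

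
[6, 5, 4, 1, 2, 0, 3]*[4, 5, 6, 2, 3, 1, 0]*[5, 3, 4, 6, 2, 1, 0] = [5, 3, 6, 1, 0, 2, 4]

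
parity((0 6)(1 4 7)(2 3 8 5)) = even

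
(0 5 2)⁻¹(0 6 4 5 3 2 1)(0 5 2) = (0 1 5 6 4 2 3)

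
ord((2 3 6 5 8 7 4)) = 7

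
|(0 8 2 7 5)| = 5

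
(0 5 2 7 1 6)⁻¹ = (0 6 1 7 2 5)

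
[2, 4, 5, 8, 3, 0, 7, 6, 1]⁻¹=[5, 8, 0, 4, 1, 2, 7, 6, 3]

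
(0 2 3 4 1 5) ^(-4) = (0 3 1) (2 4 5) 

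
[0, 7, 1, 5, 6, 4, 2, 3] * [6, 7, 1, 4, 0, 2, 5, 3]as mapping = [0→6, 1→3, 2→7, 3→2, 4→5, 5→0, 6→1, 7→4]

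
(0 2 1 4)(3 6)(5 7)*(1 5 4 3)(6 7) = (0 2 5 6 1 3 7 4)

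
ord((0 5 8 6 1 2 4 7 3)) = 9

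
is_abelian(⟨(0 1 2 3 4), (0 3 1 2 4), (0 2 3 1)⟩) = no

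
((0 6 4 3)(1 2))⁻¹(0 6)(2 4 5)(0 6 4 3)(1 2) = (1 3 5)(4 6)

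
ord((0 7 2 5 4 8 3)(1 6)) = 14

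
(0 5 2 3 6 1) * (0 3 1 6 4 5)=(1 3 4 5 2)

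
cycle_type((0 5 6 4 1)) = 5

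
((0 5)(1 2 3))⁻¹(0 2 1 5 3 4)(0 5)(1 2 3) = (0 1 4 5 3 2)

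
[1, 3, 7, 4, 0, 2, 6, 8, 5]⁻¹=[4, 0, 5, 1, 3, 8, 6, 2, 7]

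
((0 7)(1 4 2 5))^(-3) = (0 7)(1 4 2 5)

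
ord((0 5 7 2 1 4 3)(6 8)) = 14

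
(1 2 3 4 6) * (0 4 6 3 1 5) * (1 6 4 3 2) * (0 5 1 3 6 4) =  (0 6 1 3)(2 4)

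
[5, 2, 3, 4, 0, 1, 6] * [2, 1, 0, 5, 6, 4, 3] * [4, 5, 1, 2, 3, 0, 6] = [3, 4, 0, 6, 1, 5, 2]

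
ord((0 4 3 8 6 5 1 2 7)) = 9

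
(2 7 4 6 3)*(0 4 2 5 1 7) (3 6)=(0 4 3 5 1 7 2) 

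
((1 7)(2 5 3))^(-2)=(2 5 3)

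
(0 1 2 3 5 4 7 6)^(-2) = (0 7 5 2)(1 6 4 3)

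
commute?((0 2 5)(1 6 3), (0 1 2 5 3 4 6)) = no:(0 2 5)(1 6 3)*(0 1 2 5 3 4 6) = (0 5 1)(2 3)(4 6), (0 1 2 5 3 4 6)*(0 2 5)(1 6 3) = (0 6 2)(1 5)(3 4)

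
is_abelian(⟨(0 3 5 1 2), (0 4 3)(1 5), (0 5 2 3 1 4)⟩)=no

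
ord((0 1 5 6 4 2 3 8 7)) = 9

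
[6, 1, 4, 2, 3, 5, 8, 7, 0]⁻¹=[8, 1, 3, 4, 2, 5, 0, 7, 6]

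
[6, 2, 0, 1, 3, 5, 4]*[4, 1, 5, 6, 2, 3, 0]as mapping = [0→0, 1→5, 2→4, 3→1, 4→6, 5→3, 6→2]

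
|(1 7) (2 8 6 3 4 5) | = 6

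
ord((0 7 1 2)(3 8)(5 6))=4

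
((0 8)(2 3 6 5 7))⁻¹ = (0 8)(2 7 5 6 3)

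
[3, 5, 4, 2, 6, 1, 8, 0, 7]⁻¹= [7, 5, 3, 0, 2, 1, 4, 8, 6]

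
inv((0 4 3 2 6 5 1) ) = (0 1 5 6 2 3 4) 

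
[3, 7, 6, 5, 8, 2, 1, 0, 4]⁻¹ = [7, 6, 5, 0, 8, 3, 2, 1, 4]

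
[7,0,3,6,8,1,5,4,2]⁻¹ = [1,5,8,2,7,6,3,0,4]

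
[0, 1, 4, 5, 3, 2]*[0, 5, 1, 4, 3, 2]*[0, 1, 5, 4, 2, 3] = [0, 3, 4, 5, 2, 1]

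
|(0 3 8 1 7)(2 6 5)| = 15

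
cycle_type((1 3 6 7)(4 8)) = 2.4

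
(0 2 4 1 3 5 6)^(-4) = (0 1 6 4 5 2 3)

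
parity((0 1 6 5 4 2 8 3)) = odd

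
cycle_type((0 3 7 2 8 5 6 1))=8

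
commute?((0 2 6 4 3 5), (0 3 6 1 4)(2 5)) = no:(0 2 6 4 3 5)*(0 3 6 1 4)(2 5) = (0 5 3 2 1 4 6), (0 3 6 1 4)(2 5)*(0 2 6 4 3 5) = (0 5 6 1 3 4 2)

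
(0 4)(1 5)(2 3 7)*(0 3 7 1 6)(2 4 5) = (0 5 6)(1 2 7 4 3)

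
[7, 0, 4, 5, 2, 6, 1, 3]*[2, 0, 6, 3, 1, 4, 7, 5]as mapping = [0→5, 1→2, 2→1, 3→4, 4→6, 5→7, 6→0, 7→3]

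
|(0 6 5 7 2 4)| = 6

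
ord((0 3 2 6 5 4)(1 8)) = 6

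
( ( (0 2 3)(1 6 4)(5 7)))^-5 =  (0 2 3)(1 6 4)(5 7)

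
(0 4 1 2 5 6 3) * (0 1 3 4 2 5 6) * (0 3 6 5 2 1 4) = (0 1 2 5 3 4 6)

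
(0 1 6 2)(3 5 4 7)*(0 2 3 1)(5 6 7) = (1 7)(3 6)(4 5)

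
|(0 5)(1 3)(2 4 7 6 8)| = 10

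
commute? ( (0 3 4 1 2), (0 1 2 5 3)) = no: (0 3 4 1 2)*(0 1 2 5 3) = (1 5 3 4 2), (0 1 2 5 3)*(0 3 4 1 2) = (0 2 5 4 1)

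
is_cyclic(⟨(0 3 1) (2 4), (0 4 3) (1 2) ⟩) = no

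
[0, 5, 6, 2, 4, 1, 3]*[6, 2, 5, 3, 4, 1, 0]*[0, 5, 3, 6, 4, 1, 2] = [2, 5, 0, 1, 4, 3, 6]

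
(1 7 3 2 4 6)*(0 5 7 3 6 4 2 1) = (0 5 7 6)(1 3)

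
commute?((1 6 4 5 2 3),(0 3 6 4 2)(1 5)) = no:(1 6 4 5 2 3)*(0 3 6 4 2)(1 5) = (0 3 5)(1 4)(2 6),(0 3 6 4 2)(1 5)*(1 6 4 5 2 3) = (0 1 2)(3 4)(5 6)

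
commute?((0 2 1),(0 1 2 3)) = no:(0 2 1)*(0 1 2 3) = (0 3),(0 1 2 3)*(0 2 1) = (2 3)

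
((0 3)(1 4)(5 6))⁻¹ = (0 3)(1 4)(5 6)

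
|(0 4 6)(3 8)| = 6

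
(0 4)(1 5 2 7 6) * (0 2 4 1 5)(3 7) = (0 1)(2 3 7 6 5 4)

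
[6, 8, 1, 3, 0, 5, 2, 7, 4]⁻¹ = [4, 2, 6, 3, 8, 5, 0, 7, 1]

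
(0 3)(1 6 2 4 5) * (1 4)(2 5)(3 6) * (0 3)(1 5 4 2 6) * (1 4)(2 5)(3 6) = (0 4 3 6 1)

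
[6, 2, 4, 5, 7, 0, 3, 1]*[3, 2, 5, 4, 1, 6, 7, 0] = [7, 5, 1, 6, 0, 3, 4, 2]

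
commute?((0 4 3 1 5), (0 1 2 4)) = no:(0 4 3 1 5)*(0 1 2 4) = (1 5)(2 4 3), (0 1 2 4)*(0 4 3 1 5) = (0 5)(1 2 3)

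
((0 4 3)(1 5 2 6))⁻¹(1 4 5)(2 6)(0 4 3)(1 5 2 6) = (1 6)(2 5 3)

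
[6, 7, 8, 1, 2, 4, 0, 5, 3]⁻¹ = [6, 3, 4, 8, 5, 7, 0, 1, 2]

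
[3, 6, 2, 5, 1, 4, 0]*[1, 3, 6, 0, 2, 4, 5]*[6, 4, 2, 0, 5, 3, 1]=[6, 3, 1, 5, 0, 2, 4]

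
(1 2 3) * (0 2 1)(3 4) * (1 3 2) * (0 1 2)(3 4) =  (0 2 3 1 4)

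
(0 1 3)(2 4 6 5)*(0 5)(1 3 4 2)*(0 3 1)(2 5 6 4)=(0 1 2 5)(3 6)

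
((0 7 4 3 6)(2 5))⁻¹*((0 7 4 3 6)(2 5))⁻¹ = (0 3 7 6 4)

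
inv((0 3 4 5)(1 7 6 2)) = (0 5 4 3)(1 2 6 7)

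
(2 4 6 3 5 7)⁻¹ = (2 7 5 3 6 4)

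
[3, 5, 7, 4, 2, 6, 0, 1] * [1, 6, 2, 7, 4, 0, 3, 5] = [7, 0, 5, 4, 2, 3, 1, 6]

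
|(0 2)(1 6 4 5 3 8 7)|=14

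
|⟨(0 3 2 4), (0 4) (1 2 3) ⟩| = 120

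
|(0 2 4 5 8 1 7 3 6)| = 9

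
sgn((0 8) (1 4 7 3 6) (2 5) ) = 1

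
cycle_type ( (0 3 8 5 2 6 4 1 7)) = 9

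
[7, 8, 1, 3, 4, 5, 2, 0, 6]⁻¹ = [7, 2, 6, 3, 4, 5, 8, 0, 1]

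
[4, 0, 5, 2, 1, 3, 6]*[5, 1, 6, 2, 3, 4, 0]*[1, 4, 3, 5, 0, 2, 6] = [5, 2, 0, 6, 4, 3, 1]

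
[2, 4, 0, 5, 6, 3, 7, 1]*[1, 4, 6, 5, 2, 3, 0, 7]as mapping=[0→6, 1→2, 2→1, 3→3, 4→0, 5→5, 6→7, 7→4]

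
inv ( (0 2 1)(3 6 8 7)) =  (0 1 2)(3 7 8 6)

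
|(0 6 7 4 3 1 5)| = 7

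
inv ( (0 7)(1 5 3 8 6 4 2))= (0 7)(1 2 4 6 8 3 5)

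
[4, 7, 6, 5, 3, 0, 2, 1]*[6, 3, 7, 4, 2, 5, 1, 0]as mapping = [0→2, 1→0, 2→1, 3→5, 4→4, 5→6, 6→7, 7→3]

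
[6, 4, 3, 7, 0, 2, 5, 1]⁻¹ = [4, 7, 5, 2, 1, 6, 0, 3]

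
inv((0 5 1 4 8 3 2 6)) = (0 6 2 3 8 4 1 5)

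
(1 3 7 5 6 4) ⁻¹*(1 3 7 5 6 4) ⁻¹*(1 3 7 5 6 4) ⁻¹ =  (1 5) (3 6) (4 7) 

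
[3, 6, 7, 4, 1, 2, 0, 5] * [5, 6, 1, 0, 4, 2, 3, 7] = [0, 3, 7, 4, 6, 1, 5, 2]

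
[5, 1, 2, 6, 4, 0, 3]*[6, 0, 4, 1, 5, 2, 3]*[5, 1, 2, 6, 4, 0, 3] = [2, 5, 4, 6, 0, 3, 1]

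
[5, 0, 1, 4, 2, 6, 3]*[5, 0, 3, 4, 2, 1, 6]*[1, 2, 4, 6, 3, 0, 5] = [2, 0, 1, 4, 6, 5, 3]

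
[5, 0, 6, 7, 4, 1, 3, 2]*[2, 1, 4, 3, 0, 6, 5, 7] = [6, 2, 5, 7, 0, 1, 3, 4]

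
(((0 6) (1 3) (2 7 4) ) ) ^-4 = (2 4 7) 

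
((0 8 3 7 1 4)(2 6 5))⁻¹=(0 4 1 7 3 8)(2 5 6)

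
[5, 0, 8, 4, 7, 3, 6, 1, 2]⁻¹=[1, 7, 8, 5, 3, 0, 6, 4, 2]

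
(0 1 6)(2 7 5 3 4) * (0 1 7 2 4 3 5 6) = (0 7 6 1)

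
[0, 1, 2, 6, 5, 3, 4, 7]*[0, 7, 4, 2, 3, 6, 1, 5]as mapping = [0→0, 1→7, 2→4, 3→1, 4→6, 5→2, 6→3, 7→5]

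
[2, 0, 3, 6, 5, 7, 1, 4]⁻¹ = [1, 6, 0, 2, 7, 4, 3, 5]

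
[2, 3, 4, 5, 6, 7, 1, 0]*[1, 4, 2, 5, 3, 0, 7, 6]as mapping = [0→2, 1→5, 2→3, 3→0, 4→7, 5→6, 6→4, 7→1]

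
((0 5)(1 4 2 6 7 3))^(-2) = (1 7 2)(3 6 4)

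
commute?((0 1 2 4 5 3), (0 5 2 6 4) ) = no:(0 1 2 4 5 3) * (0 5 2 6 4) = (0 1 6 4 2) (3 5), (0 5 2 6 4) * (0 1 2 4 5 3) = (0 3) (1 2 6 5 4) 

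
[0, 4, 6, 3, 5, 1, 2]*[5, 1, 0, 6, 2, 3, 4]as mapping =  [0→5, 1→2, 2→4, 3→6, 4→3, 5→1, 6→0]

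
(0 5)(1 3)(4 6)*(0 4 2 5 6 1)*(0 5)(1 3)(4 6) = (0 4 3 5 6 2)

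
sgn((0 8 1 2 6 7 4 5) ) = -1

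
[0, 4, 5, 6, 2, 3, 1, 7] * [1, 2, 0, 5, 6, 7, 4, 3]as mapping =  [0→1, 1→6, 2→7, 3→4, 4→0, 5→5, 6→2, 7→3]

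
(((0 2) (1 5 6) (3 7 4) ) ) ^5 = (0 2) (1 6 5) (3 4 7) 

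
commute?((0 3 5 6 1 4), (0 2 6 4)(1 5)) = no:(0 3 5 6 1 4)*(0 2 6 4)(1 5) = (0 3 1)(2 6 5 4), (0 2 6 4)(1 5)*(0 3 5 6 1 4) = (0 2 1 6)(3 5 4)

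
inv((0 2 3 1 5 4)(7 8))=(0 4 5 1 3 2)(7 8)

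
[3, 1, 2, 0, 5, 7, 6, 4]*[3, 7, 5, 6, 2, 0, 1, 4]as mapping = [0→6, 1→7, 2→5, 3→3, 4→0, 5→4, 6→1, 7→2]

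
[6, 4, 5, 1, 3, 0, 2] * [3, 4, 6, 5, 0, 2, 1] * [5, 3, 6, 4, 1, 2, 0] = [3, 5, 6, 1, 2, 4, 0]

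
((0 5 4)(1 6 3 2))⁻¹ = (0 4 5)(1 2 3 6)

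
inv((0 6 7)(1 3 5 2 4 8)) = (0 7 6)(1 8 4 2 5 3)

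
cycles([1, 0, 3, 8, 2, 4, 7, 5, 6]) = (0 1)(2 3 8 6 7 5 4)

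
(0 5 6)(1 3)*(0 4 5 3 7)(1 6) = (0 3 6 4 5 1 7)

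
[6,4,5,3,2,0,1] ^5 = [5,6,4,3,1,2,0] 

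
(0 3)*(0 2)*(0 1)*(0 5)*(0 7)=(0 3 2 1 5 7)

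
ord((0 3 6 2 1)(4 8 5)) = 15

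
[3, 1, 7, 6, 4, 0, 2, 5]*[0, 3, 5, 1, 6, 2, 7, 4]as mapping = [0→1, 1→3, 2→4, 3→7, 4→6, 5→0, 6→5, 7→2]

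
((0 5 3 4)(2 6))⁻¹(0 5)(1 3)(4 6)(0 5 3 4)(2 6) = (0 2)(1 4)(3 5)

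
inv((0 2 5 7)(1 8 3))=(0 7 5 2)(1 3 8)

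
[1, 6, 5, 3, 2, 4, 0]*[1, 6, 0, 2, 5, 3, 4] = [6, 4, 3, 2, 0, 5, 1]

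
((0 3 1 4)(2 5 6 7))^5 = (0 3 1 4)(2 5 6 7)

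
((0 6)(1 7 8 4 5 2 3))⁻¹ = (0 6)(1 3 2 5 4 8 7)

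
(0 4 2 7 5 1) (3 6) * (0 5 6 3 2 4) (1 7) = (1 5 7 6 2) 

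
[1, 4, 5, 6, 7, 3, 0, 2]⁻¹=[6, 0, 7, 5, 1, 2, 3, 4]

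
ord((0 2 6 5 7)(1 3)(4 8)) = 10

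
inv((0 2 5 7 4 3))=(0 3 4 7 5 2)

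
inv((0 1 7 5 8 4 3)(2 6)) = (0 3 4 8 5 7 1)(2 6)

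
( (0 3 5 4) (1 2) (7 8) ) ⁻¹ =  (0 4 5 3) (1 2) (7 8) 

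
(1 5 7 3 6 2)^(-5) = (1 5 7 3 6 2)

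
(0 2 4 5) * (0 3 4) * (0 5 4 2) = (2 5 3)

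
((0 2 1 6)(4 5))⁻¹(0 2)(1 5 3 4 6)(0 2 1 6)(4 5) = (0 6 4 3 5)(1 2)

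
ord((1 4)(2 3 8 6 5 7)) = 6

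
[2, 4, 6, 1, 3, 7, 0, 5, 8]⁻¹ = [6, 3, 0, 4, 1, 7, 2, 5, 8]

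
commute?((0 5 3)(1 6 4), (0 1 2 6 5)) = no:(0 5 3)(1 6 4) * (0 1 2 6 5) = (1 5 3)(2 6 4), (0 1 2 6 5) * (0 5 3)(1 6 4) = (0 6 3)(1 2 4)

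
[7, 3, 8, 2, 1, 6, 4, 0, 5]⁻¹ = [7, 4, 3, 1, 6, 8, 5, 0, 2]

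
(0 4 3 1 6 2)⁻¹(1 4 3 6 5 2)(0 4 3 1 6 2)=(0 6 3 1 2 5)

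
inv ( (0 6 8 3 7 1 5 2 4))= (0 4 2 5 1 7 3 8 6)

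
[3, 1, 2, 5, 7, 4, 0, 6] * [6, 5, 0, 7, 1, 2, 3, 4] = [7, 5, 0, 2, 4, 1, 6, 3]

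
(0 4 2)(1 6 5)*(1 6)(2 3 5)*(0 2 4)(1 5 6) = (1 5)(3 6 4)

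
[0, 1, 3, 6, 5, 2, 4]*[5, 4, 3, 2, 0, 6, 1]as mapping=[0→5, 1→4, 2→2, 3→1, 4→6, 5→3, 6→0]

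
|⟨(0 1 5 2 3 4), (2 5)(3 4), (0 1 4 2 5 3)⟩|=720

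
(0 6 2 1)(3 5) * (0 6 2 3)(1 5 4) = (0 2 5)(1 6 3 4)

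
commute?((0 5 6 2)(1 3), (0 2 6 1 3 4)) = no:(0 5 6 2)(1 3)*(0 2 6 1 3 4) = (0 5 1 4), (0 2 6 1 3 4)*(0 5 6 2)(1 3) = (3 4 5 6)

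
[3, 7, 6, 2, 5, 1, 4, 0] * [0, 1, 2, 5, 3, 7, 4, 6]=[5, 6, 4, 2, 7, 1, 3, 0]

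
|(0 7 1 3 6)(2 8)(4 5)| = 10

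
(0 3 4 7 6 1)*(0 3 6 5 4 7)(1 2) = (0 6 2 1 3 7 5 4)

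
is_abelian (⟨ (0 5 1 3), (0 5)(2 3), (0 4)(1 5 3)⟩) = no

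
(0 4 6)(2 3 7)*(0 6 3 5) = (0 4 3 7 2 5)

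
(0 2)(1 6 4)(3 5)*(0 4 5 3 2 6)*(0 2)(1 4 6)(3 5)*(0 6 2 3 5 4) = (0 1 3 4)(5 6)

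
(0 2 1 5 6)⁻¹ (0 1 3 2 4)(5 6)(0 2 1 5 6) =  (0 6)(1 4 2 5 3)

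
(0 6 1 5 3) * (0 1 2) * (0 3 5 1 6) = (2 3 6)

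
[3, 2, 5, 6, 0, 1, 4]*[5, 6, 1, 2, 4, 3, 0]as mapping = [0→2, 1→1, 2→3, 3→0, 4→5, 5→6, 6→4]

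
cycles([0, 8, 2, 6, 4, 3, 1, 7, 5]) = (1 8 5 3 6)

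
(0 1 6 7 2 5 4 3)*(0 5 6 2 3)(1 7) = (0 7 3 5 4)(1 2 6)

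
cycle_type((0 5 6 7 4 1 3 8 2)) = 9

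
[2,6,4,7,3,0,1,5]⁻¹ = [5,6,0,4,2,7,1,3]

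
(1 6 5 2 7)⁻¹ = (1 7 2 5 6)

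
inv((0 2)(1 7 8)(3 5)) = (0 2)(1 8 7)(3 5)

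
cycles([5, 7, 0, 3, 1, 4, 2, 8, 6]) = (0 5 4 1 7 8 6 2)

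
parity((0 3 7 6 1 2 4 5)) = odd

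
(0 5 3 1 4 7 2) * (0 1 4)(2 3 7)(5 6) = (0 6 5 7 3 4 2 1)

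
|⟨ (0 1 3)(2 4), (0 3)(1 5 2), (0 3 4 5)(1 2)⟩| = 720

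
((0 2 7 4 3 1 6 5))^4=(0 3)(1 2)(4 5)(6 7)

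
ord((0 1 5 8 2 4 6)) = 7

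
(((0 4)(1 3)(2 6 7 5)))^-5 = (0 4)(1 3)(2 5 7 6)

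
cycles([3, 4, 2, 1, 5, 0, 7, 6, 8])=(0 3 1 4 5)(6 7)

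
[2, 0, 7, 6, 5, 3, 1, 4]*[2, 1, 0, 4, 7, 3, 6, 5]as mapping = [0→0, 1→2, 2→5, 3→6, 4→3, 5→4, 6→1, 7→7]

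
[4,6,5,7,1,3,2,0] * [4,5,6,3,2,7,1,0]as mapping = [0→2,1→1,2→7,3→0,4→5,5→3,6→6,7→4]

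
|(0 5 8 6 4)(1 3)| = 10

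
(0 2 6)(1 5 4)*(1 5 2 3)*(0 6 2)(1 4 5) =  (0 3 4 1)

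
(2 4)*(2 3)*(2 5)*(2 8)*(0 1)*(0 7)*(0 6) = (0 1 7 6)(2 4 3 5 8)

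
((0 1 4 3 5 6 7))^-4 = (0 3 7 4 6 1 5)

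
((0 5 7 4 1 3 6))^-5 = (0 7 1 6 5 4 3)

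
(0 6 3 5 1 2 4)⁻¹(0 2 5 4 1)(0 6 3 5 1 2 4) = (0 2 6 4 1)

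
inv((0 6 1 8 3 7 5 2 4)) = (0 4 2 5 7 3 8 1 6)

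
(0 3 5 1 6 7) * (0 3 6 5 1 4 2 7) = (0 6)(1 5 4 2 7 3)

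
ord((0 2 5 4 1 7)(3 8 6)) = 6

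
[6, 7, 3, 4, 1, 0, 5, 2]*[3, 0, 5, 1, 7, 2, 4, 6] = [4, 6, 1, 7, 0, 3, 2, 5]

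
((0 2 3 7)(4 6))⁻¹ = (0 7 3 2)(4 6)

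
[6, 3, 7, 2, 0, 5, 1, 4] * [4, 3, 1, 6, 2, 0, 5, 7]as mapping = [0→5, 1→6, 2→7, 3→1, 4→4, 5→0, 6→3, 7→2]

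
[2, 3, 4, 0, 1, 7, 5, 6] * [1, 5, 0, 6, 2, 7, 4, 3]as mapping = [0→0, 1→6, 2→2, 3→1, 4→5, 5→3, 6→7, 7→4]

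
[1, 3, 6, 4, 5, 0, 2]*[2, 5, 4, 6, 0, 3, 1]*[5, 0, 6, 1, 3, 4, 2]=[4, 2, 0, 5, 1, 6, 3] 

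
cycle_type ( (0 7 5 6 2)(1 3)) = 2.5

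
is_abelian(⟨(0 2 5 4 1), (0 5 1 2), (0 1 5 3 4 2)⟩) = no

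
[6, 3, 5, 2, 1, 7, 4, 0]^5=[2, 0, 4, 6, 7, 1, 5, 3]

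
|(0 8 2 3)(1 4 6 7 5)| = 20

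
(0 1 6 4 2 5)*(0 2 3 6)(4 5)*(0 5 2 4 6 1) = (1 5 4 3)(2 6)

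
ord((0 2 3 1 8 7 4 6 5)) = 9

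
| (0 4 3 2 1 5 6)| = 7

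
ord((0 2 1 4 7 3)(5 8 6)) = 6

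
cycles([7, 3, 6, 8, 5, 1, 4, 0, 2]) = (0 7)(1 3 8 2 6 4 5)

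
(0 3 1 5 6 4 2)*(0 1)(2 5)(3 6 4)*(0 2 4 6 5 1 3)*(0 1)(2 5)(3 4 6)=(0 2 4)(1 6)(3 5)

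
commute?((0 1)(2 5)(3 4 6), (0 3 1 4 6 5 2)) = no:(0 1)(2 5)(3 4 6) * (0 3 1 4 6 5 2) = (0 4 5)(1 3 6), (0 3 1 4 6 5 2) * (0 1)(2 5)(3 4 6) = (0 4 3)(1 6 2)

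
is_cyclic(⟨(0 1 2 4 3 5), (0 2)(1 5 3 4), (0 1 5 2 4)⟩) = no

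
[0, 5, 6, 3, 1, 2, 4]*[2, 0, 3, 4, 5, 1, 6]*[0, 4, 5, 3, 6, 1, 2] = [5, 4, 2, 6, 0, 3, 1]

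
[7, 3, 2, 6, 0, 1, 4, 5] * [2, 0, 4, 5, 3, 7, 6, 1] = [1, 5, 4, 6, 2, 0, 3, 7]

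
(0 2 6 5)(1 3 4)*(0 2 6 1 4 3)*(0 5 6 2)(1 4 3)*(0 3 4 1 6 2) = (1 5 3 6 2)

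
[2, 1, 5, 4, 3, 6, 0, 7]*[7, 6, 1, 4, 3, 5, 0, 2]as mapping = [0→1, 1→6, 2→5, 3→3, 4→4, 5→0, 6→7, 7→2]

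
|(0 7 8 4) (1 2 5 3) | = 4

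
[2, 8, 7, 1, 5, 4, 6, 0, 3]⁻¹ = [7, 3, 0, 8, 5, 4, 6, 2, 1]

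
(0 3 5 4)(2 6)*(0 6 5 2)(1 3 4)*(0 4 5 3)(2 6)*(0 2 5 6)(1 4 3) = (0 6 3)(1 2)(4 5)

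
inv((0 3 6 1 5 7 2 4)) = (0 4 2 7 5 1 6 3)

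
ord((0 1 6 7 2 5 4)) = 7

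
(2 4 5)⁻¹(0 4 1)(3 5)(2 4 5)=(0 5 1)(2 3)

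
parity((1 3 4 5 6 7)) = odd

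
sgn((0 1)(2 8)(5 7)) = -1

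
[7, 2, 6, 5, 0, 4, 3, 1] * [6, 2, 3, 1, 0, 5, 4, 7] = [7, 3, 4, 5, 6, 0, 1, 2]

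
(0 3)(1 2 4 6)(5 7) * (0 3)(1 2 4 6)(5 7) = (1 4)(2 6)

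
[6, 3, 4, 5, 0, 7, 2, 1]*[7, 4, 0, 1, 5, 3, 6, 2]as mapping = [0→6, 1→1, 2→5, 3→3, 4→7, 5→2, 6→0, 7→4]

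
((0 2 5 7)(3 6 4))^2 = (0 5)(2 7)(3 4 6)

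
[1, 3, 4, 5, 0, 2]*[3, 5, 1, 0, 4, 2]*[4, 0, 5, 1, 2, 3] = [3, 4, 2, 5, 1, 0]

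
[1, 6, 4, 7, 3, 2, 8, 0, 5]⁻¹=[7, 0, 5, 4, 2, 8, 1, 3, 6]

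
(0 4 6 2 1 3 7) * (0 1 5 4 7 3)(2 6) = (0 7 1)(2 5 4)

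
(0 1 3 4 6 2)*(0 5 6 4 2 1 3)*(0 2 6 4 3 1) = (0 1 2 5 4 3 6)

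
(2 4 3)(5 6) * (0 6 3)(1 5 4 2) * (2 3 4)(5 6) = (0 5 4)(1 6 2 3)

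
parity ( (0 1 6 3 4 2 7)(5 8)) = odd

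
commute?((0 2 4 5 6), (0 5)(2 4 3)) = no:(0 2 4 5 6)*(0 5)(2 4 3) = (0 4)(2 3)(5 6), (0 5)(2 4 3)*(0 2 4 5 6) = (0 6)(2 5)(3 4)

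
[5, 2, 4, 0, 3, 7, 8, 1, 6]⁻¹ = [3, 7, 1, 4, 2, 0, 8, 5, 6]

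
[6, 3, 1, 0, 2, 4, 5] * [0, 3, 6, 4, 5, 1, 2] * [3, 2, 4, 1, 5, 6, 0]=[4, 5, 1, 3, 0, 6, 2]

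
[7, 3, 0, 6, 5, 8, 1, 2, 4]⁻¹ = [2, 6, 7, 1, 8, 4, 3, 0, 5]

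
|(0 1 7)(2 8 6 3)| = 12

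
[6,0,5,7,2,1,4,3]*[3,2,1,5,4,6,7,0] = [7,3,6,0,1,2,4,5]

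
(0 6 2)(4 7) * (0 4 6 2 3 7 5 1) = (0 2 4 5 1)(3 7 6)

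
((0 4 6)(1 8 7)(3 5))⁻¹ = (0 6 4)(1 7 8)(3 5)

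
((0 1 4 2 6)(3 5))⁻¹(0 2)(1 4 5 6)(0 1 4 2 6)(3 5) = (0 4 2 3)(1 6)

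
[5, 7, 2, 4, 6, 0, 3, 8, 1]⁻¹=[5, 8, 2, 6, 3, 0, 4, 1, 7]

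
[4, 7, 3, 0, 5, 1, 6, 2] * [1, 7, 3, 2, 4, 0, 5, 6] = [4, 6, 2, 1, 0, 7, 5, 3]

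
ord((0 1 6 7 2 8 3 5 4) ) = 9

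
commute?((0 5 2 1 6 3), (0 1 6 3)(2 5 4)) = no:(0 5 2 1 6 3) * (0 1 6 3)(2 5 4) = (0 4 2 6)(1 3), (0 1 6 3)(2 5 4) * (0 5 2 1 6 3) = (0 6)(1 3 5 4)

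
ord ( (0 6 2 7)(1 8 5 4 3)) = 20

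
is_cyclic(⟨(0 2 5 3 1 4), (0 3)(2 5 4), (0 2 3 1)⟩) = no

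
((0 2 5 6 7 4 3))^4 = (0 7 2 4 5 3 6)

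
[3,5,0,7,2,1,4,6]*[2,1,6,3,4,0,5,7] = [3,0,2,7,6,1,4,5]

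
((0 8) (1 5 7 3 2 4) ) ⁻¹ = (0 8) (1 4 2 3 7 5) 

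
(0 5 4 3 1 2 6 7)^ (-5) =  (0 3 6 5 1 7 4 2)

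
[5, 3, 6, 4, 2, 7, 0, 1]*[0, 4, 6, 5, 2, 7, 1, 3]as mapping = [0→7, 1→5, 2→1, 3→2, 4→6, 5→3, 6→0, 7→4]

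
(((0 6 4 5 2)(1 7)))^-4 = (0 6 4 5 2)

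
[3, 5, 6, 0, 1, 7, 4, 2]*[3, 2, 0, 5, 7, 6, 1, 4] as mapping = [0→5, 1→6, 2→1, 3→3, 4→2, 5→4, 6→7, 7→0] 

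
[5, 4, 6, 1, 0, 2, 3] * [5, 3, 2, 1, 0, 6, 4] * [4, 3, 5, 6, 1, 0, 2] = [2, 4, 1, 6, 0, 5, 3]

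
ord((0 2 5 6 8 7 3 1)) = 8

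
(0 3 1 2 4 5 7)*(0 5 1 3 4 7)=(0 4 1 2 7 5)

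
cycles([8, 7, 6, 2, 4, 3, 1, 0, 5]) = (0 8 5 3 2 6 1 7)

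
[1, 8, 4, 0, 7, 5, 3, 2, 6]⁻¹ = [3, 0, 7, 6, 2, 5, 8, 4, 1]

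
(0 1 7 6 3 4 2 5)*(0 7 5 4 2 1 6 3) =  (0 6)(1 5 7 3 2 4)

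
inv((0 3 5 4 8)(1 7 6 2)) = (0 8 4 5 3)(1 2 6 7)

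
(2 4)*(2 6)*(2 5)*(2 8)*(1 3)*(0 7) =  (0 7)(1 3)(2 4 6 5 8)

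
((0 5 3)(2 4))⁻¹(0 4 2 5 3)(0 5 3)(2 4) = (0 5 2 4 3)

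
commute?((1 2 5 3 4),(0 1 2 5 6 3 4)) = no:(1 2 5 3 4)*(0 1 2 5 6 3 4) = (0 1 5 4 2 6 3),(0 1 2 5 6 3 4)*(1 2 5 3 4) = (0 2 3 1 5 6 4)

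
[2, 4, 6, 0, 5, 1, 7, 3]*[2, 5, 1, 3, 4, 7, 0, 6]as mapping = [0→1, 1→4, 2→0, 3→2, 4→7, 5→5, 6→6, 7→3]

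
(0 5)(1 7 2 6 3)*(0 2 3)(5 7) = (0 7 3 1 5 2 6)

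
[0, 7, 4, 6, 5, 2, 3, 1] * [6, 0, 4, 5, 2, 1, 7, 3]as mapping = [0→6, 1→3, 2→2, 3→7, 4→1, 5→4, 6→5, 7→0]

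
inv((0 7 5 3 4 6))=(0 6 4 3 5 7)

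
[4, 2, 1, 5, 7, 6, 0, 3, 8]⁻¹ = [6, 2, 1, 7, 0, 3, 5, 4, 8]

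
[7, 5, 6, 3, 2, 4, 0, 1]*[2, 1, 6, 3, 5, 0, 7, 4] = [4, 0, 7, 3, 6, 5, 2, 1]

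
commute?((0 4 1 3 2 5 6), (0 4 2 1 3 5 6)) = no:(0 4 1 3 2 5 6)*(0 4 2 1 3 5 6) = (0 2 6 4 3 1 5), (0 4 2 1 3 5 6)*(0 4 1 3 2 5 6) = (0 1 2 3 6 4 5)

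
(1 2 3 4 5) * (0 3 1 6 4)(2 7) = (0 3)(1 7 2)(4 5 6)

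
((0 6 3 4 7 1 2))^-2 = (0 1 4 6 2 7 3)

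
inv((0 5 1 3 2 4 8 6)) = (0 6 8 4 2 3 1 5)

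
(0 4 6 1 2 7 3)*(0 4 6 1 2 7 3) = (0 6 2 3 4 1 7)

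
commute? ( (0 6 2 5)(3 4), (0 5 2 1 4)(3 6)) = no: (0 6 2 5)(3 4)*(0 5 2 1 4)(3 6) = (0 3)(1 4 6), (0 5 2 1 4)(3 6)*(0 6 2 5)(3 4) = (1 3 2)(4 6)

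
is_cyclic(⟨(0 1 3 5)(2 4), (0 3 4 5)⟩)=no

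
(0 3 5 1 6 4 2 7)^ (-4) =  (0 6)(1 7)(2 5)(3 4)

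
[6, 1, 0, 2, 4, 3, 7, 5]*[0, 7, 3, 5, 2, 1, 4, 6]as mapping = [0→4, 1→7, 2→0, 3→3, 4→2, 5→5, 6→6, 7→1]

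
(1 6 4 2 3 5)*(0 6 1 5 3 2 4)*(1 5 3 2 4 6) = (0 1 5 3 2 4 6)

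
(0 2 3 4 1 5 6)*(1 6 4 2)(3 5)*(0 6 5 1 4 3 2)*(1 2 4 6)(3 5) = (0 6 1 4 3)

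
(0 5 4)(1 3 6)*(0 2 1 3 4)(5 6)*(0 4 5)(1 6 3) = (0 3)(1 5 4 2 6)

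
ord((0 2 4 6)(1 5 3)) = 12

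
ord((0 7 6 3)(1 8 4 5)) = 4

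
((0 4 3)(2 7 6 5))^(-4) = (0 3 4)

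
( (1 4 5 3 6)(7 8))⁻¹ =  (1 6 3 5 4)(7 8)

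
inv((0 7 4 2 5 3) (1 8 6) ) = (0 3 5 2 4 7) (1 6 8) 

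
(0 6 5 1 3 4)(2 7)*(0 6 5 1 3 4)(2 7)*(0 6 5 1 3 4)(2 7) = (0 1)(2 7)(3 6)(4 5)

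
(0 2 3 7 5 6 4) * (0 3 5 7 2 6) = (0 6 4 3 2 5)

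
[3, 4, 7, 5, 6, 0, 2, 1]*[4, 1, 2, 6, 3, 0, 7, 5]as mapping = [0→6, 1→3, 2→5, 3→0, 4→7, 5→4, 6→2, 7→1]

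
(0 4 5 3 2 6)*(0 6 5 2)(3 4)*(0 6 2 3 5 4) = (0 5)(2 4 3 6)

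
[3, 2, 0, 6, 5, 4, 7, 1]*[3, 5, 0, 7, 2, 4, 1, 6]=[7, 0, 3, 1, 4, 2, 6, 5]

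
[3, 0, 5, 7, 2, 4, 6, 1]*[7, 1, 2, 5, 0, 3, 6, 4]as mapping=[0→5, 1→7, 2→3, 3→4, 4→2, 5→0, 6→6, 7→1]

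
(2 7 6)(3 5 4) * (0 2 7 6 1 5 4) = (0 2 6 7 1 5)(3 4)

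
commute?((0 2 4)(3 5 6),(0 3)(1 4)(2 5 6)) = no:(0 2 4)(3 5 6) * (0 3)(1 4)(2 5 6) = (0 5 2 1 4 3 6),(0 3)(1 4)(2 5 6) * (0 2 4)(3 5 6) = (0 5 3 2 6 4 1)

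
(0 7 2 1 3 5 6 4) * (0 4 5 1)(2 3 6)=(0 7 3 1 6 5 2)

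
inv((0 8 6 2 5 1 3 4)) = (0 4 3 1 5 2 6 8)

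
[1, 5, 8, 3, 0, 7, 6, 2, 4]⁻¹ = [4, 0, 7, 3, 8, 1, 6, 5, 2]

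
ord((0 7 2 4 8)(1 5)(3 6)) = 10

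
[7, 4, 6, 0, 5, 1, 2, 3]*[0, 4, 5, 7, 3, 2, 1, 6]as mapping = [0→6, 1→3, 2→1, 3→0, 4→2, 5→4, 6→5, 7→7]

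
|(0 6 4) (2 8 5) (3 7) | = 6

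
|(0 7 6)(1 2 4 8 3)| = 15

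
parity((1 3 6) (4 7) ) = odd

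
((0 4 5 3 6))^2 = (0 5 6 4 3)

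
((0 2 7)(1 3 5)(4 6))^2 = (0 7 2)(1 5 3)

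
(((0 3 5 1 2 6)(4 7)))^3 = (0 1)(2 3)(4 7)(5 6)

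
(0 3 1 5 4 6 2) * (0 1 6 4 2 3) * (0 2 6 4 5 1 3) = (0 2 3 4 5 6)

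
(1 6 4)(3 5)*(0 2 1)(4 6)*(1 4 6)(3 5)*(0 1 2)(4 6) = (1 4)(2 6)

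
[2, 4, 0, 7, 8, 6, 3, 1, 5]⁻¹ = [2, 7, 0, 6, 1, 8, 5, 3, 4]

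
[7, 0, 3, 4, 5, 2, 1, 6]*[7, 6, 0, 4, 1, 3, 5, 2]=[2, 7, 4, 1, 3, 0, 6, 5]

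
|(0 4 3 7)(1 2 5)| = 12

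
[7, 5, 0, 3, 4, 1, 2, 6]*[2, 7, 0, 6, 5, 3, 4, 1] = [1, 3, 2, 6, 5, 7, 0, 4]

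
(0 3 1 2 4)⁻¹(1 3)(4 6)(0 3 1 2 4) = (0 6)(1 2)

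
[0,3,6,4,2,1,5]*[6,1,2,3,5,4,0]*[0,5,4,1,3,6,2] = [2,1,0,6,4,5,3]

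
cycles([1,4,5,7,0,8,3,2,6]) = (0 1 4)(2 5 8 6 3 7)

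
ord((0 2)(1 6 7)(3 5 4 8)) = 12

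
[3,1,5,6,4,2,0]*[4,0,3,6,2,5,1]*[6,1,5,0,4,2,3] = [3,6,2,1,5,0,4]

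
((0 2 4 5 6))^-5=()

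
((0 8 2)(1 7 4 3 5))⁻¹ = (0 2 8)(1 5 3 4 7)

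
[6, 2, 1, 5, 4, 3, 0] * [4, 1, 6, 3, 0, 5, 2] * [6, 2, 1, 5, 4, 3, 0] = [1, 0, 2, 3, 6, 5, 4]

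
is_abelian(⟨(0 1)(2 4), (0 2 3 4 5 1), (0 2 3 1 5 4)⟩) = no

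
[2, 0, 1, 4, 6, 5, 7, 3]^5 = [1, 2, 0, 4, 6, 5, 7, 3]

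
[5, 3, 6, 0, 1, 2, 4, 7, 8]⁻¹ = [3, 4, 5, 1, 6, 0, 2, 7, 8]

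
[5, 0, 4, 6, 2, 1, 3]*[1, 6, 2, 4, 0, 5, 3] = [5, 1, 0, 3, 2, 6, 4]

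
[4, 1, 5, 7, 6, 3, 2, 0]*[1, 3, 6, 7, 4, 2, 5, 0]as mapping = [0→4, 1→3, 2→2, 3→0, 4→5, 5→7, 6→6, 7→1]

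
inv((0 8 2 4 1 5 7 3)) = (0 3 7 5 1 4 2 8)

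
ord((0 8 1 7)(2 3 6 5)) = 4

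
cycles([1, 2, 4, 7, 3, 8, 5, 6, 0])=(0 1 2 4 3 7 6 5 8)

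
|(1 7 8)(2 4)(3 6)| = 6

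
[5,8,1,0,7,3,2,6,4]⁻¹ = [3,2,6,5,8,0,7,4,1]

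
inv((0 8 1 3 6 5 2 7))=(0 7 2 5 6 3 1 8)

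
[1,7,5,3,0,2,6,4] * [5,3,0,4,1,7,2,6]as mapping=[0→3,1→6,2→7,3→4,4→5,5→0,6→2,7→1]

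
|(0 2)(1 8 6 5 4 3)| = 6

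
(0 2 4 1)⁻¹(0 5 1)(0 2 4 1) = (0 2 5)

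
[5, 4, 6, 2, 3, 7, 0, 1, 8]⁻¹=[6, 7, 3, 4, 1, 0, 2, 5, 8]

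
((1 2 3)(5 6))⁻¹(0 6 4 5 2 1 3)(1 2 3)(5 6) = (0 5 4 6 3 2 1)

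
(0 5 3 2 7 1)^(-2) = (0 7 3)(1 2 5)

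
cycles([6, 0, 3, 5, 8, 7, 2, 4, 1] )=(0 6 2 3 5 7 4 8 1)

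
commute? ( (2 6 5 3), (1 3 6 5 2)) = no: (2 6 5 3)*(1 3 6 5 2) = (1 3)(2 5 6), (1 3 6 5 2)*(2 6 5 3) = (1 2)(3 5 6)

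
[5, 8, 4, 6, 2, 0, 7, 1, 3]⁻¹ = [5, 7, 4, 8, 2, 0, 3, 6, 1]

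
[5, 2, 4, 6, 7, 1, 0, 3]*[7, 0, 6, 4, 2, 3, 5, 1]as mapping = [0→3, 1→6, 2→2, 3→5, 4→1, 5→0, 6→7, 7→4]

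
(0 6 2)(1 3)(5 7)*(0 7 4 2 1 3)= (0 6 1)(2 7 5 4)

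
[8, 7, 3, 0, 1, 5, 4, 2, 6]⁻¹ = [3, 4, 7, 2, 6, 5, 8, 1, 0]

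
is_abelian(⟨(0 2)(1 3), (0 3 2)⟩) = no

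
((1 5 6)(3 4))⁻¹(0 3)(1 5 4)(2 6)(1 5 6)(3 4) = (0 4)(1 2)(3 5 6)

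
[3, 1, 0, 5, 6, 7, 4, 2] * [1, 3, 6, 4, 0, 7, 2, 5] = [4, 3, 1, 7, 2, 5, 0, 6]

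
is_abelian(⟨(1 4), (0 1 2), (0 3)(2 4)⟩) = no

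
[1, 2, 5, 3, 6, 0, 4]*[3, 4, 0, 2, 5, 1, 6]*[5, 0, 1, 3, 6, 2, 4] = [6, 5, 0, 1, 4, 3, 2]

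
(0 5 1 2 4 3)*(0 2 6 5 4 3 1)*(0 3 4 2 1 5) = (0 2 4 5 3 1 6)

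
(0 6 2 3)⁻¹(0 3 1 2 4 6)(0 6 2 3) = (0 1 3 4 2 6)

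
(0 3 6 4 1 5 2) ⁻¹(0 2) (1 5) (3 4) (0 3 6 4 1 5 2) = (0 3) (1 6) (2 5) 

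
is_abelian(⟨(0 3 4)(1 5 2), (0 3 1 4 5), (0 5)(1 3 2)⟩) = no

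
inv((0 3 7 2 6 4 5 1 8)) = (0 8 1 5 4 6 2 7 3)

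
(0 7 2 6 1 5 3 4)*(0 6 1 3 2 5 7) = (1 7 5 2)(3 4 6)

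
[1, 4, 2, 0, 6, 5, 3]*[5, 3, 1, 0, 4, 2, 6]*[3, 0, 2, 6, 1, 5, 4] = [6, 1, 0, 5, 4, 2, 3]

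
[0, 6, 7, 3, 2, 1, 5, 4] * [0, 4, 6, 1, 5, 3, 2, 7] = [0, 2, 7, 1, 6, 4, 3, 5]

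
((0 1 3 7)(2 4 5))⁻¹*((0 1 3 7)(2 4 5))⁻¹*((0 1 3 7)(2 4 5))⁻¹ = (0 1 3 7)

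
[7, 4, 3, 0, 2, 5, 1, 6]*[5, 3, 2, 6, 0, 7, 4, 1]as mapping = [0→1, 1→0, 2→6, 3→5, 4→2, 5→7, 6→3, 7→4]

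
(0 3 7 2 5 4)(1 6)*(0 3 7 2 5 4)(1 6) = (0 7 5)(2 4 3)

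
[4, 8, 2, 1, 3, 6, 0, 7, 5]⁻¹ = [6, 3, 2, 4, 0, 8, 5, 7, 1]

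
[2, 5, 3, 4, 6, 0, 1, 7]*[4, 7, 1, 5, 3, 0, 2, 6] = [1, 0, 5, 3, 2, 4, 7, 6] 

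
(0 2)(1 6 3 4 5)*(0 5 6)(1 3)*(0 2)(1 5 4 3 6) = (1 2 4)(5 6)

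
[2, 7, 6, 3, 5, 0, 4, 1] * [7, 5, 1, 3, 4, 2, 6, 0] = [1, 0, 6, 3, 2, 7, 4, 5]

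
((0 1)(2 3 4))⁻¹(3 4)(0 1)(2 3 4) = (2 4)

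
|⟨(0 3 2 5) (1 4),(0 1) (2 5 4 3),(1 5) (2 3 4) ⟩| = 720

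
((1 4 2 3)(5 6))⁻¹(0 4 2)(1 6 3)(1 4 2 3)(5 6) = (0 2 3)(1 4 5)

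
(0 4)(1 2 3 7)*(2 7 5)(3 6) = (0 4)(1 7)(2 6 3 5)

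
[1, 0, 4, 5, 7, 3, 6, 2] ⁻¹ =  [1, 0, 7, 5, 2, 3, 6, 4] 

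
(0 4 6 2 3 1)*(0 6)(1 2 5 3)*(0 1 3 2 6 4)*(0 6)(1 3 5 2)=(0 6 2 5 1 4 3)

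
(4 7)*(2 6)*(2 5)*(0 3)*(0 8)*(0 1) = (0 3 8 1) (2 6 5) (4 7) 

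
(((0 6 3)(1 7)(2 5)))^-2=(0 6 3)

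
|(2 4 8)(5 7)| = 6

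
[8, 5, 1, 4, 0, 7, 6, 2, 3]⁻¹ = [4, 2, 7, 8, 3, 1, 6, 5, 0]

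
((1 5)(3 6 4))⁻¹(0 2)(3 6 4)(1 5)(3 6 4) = (0 2)(3 6 4)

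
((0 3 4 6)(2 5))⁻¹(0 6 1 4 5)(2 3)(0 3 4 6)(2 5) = (0 1 6 2 3)(4 5)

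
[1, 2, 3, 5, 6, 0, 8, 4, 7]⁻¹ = [5, 0, 1, 2, 7, 3, 4, 8, 6]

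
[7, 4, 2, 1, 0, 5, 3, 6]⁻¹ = [4, 3, 2, 6, 1, 5, 7, 0]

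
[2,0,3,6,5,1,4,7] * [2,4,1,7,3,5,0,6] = [1,2,7,0,5,4,3,6] 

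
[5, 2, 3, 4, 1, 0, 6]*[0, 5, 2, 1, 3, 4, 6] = [4, 2, 1, 3, 5, 0, 6]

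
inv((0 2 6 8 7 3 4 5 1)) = (0 1 5 4 3 7 8 6 2)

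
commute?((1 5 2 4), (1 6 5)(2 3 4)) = no:(1 5 2 4)*(1 6 5)(2 3 4) = (3 4 6 5), (1 6 5)(2 3 4)*(1 5 2 4) = (1 6 2 3)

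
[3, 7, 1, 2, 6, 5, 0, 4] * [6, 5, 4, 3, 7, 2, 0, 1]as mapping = [0→3, 1→1, 2→5, 3→4, 4→0, 5→2, 6→6, 7→7]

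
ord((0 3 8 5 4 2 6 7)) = 8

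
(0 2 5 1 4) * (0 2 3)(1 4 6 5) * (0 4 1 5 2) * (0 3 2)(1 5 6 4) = (0 2 6)(1 4 3)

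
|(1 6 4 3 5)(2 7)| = 10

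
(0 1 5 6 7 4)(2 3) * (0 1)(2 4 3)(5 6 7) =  (1 6 5 7 3 4)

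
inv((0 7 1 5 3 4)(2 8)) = (0 4 3 5 1 7)(2 8)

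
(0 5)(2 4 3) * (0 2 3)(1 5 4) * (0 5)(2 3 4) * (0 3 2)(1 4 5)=(1 3 5 2 4)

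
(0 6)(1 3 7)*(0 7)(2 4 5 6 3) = (0 3)(1 2 4 5 6 7)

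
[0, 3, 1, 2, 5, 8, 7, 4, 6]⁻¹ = [0, 2, 3, 1, 7, 4, 8, 6, 5]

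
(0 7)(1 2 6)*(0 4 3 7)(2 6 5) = (1 6)(2 5)(3 7 4)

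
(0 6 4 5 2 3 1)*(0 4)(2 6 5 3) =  (0 5 6)(1 4 3)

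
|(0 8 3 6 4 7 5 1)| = 8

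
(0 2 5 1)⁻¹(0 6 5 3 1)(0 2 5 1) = (0 2 6 1 3)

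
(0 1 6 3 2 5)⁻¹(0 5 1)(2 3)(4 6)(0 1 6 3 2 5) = (0 6 1)(2 5)(3 4)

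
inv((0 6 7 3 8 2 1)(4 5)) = (0 1 2 8 3 7 6)(4 5)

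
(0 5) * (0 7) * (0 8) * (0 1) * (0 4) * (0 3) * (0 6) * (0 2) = (0 5 7 8 1 4 3 6 2) 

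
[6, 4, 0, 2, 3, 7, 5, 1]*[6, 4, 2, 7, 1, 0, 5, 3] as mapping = [0→5, 1→1, 2→6, 3→2, 4→7, 5→3, 6→0, 7→4] 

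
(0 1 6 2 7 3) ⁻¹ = (0 3 7 2 6 1) 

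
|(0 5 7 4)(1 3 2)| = 12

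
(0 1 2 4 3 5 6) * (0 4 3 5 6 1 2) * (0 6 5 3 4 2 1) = (0 1 6 2 4 3 5)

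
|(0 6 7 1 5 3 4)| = 7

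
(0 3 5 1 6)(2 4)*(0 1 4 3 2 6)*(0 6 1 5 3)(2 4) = (0 4 1 6 5 2)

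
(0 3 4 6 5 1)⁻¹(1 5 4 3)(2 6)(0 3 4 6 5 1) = (0 1 6 4)(2 5)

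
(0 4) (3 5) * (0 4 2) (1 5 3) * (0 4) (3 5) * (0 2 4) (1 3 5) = (0 4 2) (1 5 3) 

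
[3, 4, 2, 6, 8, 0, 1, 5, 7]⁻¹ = [5, 6, 2, 0, 1, 7, 3, 8, 4]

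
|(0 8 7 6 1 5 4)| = 7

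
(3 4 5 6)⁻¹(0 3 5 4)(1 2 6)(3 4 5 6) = (0 4 6 5)(1 2 3)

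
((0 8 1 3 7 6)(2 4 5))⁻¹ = (0 6 7 3 1 8)(2 5 4)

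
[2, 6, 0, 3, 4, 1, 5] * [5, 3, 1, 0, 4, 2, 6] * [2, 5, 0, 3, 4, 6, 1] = [5, 1, 6, 2, 4, 3, 0]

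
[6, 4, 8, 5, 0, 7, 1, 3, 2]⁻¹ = [4, 6, 8, 7, 1, 3, 0, 5, 2]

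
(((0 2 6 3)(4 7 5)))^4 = (4 7 5)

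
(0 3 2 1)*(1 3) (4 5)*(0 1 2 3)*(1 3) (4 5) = (0 2) (1 3) 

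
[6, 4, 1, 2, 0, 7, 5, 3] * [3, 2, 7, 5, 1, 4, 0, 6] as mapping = [0→0, 1→1, 2→2, 3→7, 4→3, 5→6, 6→4, 7→5] 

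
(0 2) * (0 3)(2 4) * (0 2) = (0 4)(2 3)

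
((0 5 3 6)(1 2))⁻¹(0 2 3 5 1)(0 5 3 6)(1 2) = (1 6 3 2 5)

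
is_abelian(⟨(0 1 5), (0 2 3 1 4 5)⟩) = no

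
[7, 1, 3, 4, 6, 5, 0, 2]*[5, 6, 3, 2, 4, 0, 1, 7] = [7, 6, 2, 4, 1, 0, 5, 3]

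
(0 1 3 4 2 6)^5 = (0 6 2 4 3 1)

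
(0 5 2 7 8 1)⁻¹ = (0 1 8 7 2 5)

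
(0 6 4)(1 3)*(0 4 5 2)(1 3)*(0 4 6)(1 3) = (1 3)(2 4 6 5)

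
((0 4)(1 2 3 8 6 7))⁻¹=(0 4)(1 7 6 8 3 2)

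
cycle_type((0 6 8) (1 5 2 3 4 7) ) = 3.6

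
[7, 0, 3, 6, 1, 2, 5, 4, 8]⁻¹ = [1, 4, 5, 2, 7, 6, 3, 0, 8]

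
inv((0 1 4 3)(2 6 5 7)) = (0 3 4 1)(2 7 5 6)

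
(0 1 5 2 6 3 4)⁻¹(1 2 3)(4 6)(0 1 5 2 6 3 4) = (0 3)(4 5 6)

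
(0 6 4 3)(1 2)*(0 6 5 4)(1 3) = (0 5 4 1 2 3 6)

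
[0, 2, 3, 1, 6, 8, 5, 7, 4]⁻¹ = [0, 3, 1, 2, 8, 6, 4, 7, 5]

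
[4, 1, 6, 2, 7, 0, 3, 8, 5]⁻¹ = [5, 1, 3, 6, 0, 8, 2, 4, 7]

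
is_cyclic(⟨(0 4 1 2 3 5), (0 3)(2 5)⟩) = no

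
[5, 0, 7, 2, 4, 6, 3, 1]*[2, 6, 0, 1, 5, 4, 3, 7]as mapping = [0→4, 1→2, 2→7, 3→0, 4→5, 5→3, 6→1, 7→6]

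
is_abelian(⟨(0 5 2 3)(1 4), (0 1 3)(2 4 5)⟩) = no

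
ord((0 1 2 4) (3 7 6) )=12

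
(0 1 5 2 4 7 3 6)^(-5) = (0 2 3 1 4 6 5 7)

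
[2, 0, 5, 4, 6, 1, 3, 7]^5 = [2, 0, 5, 6, 3, 1, 4, 7]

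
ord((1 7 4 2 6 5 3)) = 7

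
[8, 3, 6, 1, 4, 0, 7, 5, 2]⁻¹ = [5, 3, 8, 1, 4, 7, 2, 6, 0]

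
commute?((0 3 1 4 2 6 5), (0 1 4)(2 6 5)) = no:(0 3 1 4 2 6 5) * (0 1 4)(2 6 5) = (0 3 4 6 2 5 1), (0 1 4)(2 6 5) * (0 3 1 4 2 6 5) = (0 4 3 1 2 5 6)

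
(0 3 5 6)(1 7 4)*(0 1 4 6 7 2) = (0 3 5 7 6 1 2)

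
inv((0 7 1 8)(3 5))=(0 8 1 7)(3 5)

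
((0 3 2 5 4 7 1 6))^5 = (0 7 2 6 4 3 1 5)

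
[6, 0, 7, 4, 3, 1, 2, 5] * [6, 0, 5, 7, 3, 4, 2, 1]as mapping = [0→2, 1→6, 2→1, 3→3, 4→7, 5→0, 6→5, 7→4]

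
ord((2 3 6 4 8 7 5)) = 7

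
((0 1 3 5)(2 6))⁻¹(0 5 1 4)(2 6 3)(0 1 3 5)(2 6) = (0 3 4 1)(2 5 6)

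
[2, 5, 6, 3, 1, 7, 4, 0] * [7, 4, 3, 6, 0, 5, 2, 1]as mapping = [0→3, 1→5, 2→2, 3→6, 4→4, 5→1, 6→0, 7→7]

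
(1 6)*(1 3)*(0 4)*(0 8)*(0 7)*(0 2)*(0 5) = (0 4 8 7 2 5)(1 6 3)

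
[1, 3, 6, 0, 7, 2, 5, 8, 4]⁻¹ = [3, 0, 5, 1, 8, 6, 2, 4, 7]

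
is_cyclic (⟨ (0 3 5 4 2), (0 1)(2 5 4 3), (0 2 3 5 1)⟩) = no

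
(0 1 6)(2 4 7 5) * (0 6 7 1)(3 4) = (1 7 5 2 3 4)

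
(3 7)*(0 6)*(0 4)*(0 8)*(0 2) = (0 6 4 8 2)(3 7)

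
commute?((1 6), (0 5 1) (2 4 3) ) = no:(1 6)*(0 5 1) (2 4 3) = (0 5 1 6) (2 4 3), (0 5 1) (2 4 3)*(1 6) = (0 5 6 1) (2 4 3) 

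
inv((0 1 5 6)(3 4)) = (0 6 5 1)(3 4)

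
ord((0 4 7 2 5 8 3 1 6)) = 9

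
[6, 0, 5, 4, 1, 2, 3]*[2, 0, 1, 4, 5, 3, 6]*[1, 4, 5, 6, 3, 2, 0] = [0, 5, 6, 2, 1, 4, 3]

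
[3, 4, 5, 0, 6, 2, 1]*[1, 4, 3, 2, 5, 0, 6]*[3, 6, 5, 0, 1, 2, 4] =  [5, 2, 3, 6, 4, 0, 1]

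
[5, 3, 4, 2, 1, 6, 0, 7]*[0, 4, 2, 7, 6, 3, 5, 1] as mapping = [0→3, 1→7, 2→6, 3→2, 4→4, 5→5, 6→0, 7→1] 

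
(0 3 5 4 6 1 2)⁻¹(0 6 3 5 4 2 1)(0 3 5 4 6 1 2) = (0 2 3 1 5 4 6)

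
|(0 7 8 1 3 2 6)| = 7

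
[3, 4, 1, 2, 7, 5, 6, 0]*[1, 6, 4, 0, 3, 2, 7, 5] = [0, 3, 6, 4, 5, 2, 7, 1]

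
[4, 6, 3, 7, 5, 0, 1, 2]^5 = [5, 6, 7, 2, 0, 4, 1, 3]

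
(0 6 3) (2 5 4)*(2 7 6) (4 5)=(0 2 4 7 6 3) 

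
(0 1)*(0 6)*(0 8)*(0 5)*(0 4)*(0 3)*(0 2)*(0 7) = (0 1 6 8 5 4 3 2 7)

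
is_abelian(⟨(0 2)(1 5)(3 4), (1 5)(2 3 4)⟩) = no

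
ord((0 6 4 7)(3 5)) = 4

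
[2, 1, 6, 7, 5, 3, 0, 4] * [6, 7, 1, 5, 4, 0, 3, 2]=[1, 7, 3, 2, 0, 5, 6, 4]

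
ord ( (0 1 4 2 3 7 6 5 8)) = 9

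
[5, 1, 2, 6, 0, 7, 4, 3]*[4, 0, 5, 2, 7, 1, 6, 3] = [1, 0, 5, 6, 4, 3, 7, 2]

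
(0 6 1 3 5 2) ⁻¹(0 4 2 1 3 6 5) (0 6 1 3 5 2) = (0 3 5 1 2 6 4) 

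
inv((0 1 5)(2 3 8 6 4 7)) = (0 5 1)(2 7 4 6 8 3)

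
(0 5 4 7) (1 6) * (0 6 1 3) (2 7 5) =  (0 2 7 6 3) (4 5) 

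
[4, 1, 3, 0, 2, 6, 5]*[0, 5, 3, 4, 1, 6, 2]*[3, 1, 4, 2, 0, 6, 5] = [1, 6, 0, 3, 2, 4, 5]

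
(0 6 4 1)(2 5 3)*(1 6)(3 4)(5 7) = (0 1)(2 7 5 4 6 3)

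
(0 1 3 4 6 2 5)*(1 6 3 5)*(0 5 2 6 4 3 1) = (0 4 1 2)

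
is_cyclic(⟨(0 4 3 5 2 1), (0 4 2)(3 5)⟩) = no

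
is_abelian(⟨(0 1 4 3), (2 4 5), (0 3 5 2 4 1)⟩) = no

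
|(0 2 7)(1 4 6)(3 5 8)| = 3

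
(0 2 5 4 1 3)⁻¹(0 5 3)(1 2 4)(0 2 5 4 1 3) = (0 2 4)(1 3 5)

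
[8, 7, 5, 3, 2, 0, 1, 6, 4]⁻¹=[5, 6, 4, 3, 8, 2, 7, 1, 0]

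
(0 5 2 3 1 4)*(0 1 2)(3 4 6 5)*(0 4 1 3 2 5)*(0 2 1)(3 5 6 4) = (0 1 4 5 3 6 2)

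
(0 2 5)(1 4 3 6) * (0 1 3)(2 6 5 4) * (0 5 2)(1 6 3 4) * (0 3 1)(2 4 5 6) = (0 1 3 4 6 5 2)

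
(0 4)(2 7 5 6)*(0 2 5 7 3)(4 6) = (0 6 5 4 2 3)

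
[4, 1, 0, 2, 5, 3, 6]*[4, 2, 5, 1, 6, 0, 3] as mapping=[0→6, 1→2, 2→4, 3→5, 4→0, 5→1, 6→3] 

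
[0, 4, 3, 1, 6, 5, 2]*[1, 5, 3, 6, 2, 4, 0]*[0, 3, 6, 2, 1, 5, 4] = [3, 6, 4, 5, 0, 1, 2]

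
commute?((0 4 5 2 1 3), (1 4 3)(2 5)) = no:(0 4 5 2 1 3)*(1 4 3)(2 5) = (0 3)(2 4), (1 4 3)(2 5)*(0 4 5 2 1 3) = (0 4)(1 5)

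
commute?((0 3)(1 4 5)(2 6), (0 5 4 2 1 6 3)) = no:(0 3)(1 4 5)(2 6)*(0 5 4 2 1 6 3) = (1 2 3 5 6), (0 5 4 2 1 6 3)*(0 3)(1 4 5)(2 6) = (0 1 2 4 6)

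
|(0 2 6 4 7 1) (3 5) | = 6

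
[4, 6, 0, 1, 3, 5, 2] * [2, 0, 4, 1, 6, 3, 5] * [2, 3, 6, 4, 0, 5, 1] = [1, 5, 6, 2, 3, 4, 0]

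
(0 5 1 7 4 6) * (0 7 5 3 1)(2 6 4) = (0 3 1 5)(2 6 7)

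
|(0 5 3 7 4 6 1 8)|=8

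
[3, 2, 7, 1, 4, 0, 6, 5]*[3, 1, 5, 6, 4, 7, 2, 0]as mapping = [0→6, 1→5, 2→0, 3→1, 4→4, 5→3, 6→2, 7→7]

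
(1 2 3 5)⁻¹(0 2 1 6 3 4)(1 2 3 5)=(0 3 2 6 5 4)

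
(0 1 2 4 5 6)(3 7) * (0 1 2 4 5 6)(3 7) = (0 2 5)(1 4 6)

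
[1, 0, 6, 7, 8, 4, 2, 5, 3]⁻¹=[1, 0, 6, 8, 5, 7, 2, 3, 4]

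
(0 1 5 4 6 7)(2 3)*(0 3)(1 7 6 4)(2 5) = (0 7 3 5 1 2)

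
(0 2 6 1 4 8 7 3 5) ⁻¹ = (0 5 3 7 8 4 1 6 2) 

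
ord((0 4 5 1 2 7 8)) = 7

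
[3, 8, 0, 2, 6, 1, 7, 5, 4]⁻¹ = [2, 5, 3, 0, 8, 7, 4, 6, 1]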